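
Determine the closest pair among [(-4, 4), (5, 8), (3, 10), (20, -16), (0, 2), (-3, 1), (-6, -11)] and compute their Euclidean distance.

Computing all pairwise distances among 7 points:

d((-4, 4), (5, 8)) = 9.8489
d((-4, 4), (3, 10)) = 9.2195
d((-4, 4), (20, -16)) = 31.241
d((-4, 4), (0, 2)) = 4.4721
d((-4, 4), (-3, 1)) = 3.1623
d((-4, 4), (-6, -11)) = 15.1327
d((5, 8), (3, 10)) = 2.8284 <-- minimum
d((5, 8), (20, -16)) = 28.3019
d((5, 8), (0, 2)) = 7.8102
d((5, 8), (-3, 1)) = 10.6301
d((5, 8), (-6, -11)) = 21.9545
d((3, 10), (20, -16)) = 31.0644
d((3, 10), (0, 2)) = 8.544
d((3, 10), (-3, 1)) = 10.8167
d((3, 10), (-6, -11)) = 22.8473
d((20, -16), (0, 2)) = 26.9072
d((20, -16), (-3, 1)) = 28.6007
d((20, -16), (-6, -11)) = 26.4764
d((0, 2), (-3, 1)) = 3.1623
d((0, 2), (-6, -11)) = 14.3178
d((-3, 1), (-6, -11)) = 12.3693

Closest pair: (5, 8) and (3, 10) with distance 2.8284

The closest pair is (5, 8) and (3, 10) with Euclidean distance 2.8284. For 7 points, brute-force pairwise comparison is shown above. For large n, the divide-and-conquer algorithm (sort by x, recurse on halves, check the dividing strip) achieves O(n log n).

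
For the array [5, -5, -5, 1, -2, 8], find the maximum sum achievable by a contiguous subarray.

Using Kadane's algorithm on [5, -5, -5, 1, -2, 8]:

Scanning through the array:
Position 1 (value -5): max_ending_here = 0, max_so_far = 5
Position 2 (value -5): max_ending_here = -5, max_so_far = 5
Position 3 (value 1): max_ending_here = 1, max_so_far = 5
Position 4 (value -2): max_ending_here = -1, max_so_far = 5
Position 5 (value 8): max_ending_here = 8, max_so_far = 8

Maximum subarray: [8]
Maximum sum: 8

The maximum subarray is [8] with sum 8. This subarray runs from index 5 to index 5.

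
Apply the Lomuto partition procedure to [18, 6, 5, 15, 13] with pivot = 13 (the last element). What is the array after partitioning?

Lomuto partition with pivot = 13:

Initial array: [18, 6, 5, 15, 13]

arr[0]=18 > 13: no swap
arr[1]=6 <= 13: swap with position 0, array becomes [6, 18, 5, 15, 13]
arr[2]=5 <= 13: swap with position 1, array becomes [6, 5, 18, 15, 13]
arr[3]=15 > 13: no swap

Place pivot at position 2: [6, 5, 13, 15, 18]
Pivot position: 2

After partitioning with pivot 13, the array becomes [6, 5, 13, 15, 18]. The pivot is placed at index 2. All elements to the left of the pivot are <= 13, and all elements to the right are > 13.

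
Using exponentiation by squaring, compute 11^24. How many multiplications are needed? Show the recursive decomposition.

Computing 11^24 by squaring (build up from 11^1; each line after the first costs one multiplication):

11^1 = 11
11^2 = (11^1)^2 = 11^2 = 121
11^3 = 11 * 11^2 = 11 * 121 = 1331
11^6 = (11^3)^2 = 1331^2 = 1771561
11^12 = (11^6)^2 = 1771561^2 = 3138428376721
11^24 = (11^12)^2 = 3138428376721^2 = 9849732675807611094711841

Result: 9849732675807611094711841
Multiplications needed: 5 (5 lines after 11^1)

11^24 = 9849732675807611094711841. Using exponentiation by squaring, this requires 5 multiplications. The key idea: if the exponent is even, square the half-power; if odd, multiply by the base once.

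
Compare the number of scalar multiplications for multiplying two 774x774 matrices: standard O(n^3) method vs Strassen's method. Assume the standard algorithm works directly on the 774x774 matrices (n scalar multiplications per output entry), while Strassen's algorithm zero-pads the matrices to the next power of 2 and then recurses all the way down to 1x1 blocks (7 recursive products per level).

Matrix multiplication for 774x774 matrices:

Strassen's algorithm requires power-of-2 dimensions. Pad 774x774 to 1024x1024 (next power of 2).

Standard algorithm: 774^3 = 463684824 multiplications
Strassen's algorithm: 7^(log2(1024)) = 7^10 = 282475249 multiplications
Savings: 463684824 - 282475249 = 181209575 multiplications

Standard: 463684824 multiplications (774^3). Strassen: 282475249 multiplications (7^10, after padding to 1024x1024). Strassen reduces 8 recursive multiplications to 7 at each level.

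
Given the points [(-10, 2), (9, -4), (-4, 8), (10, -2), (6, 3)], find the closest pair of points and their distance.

Computing all pairwise distances among 5 points:

d((-10, 2), (9, -4)) = 19.9249
d((-10, 2), (-4, 8)) = 8.4853
d((-10, 2), (10, -2)) = 20.3961
d((-10, 2), (6, 3)) = 16.0312
d((9, -4), (-4, 8)) = 17.6918
d((9, -4), (10, -2)) = 2.2361 <-- minimum
d((9, -4), (6, 3)) = 7.6158
d((-4, 8), (10, -2)) = 17.2047
d((-4, 8), (6, 3)) = 11.1803
d((10, -2), (6, 3)) = 6.4031

Closest pair: (9, -4) and (10, -2) with distance 2.2361

The closest pair is (9, -4) and (10, -2) with Euclidean distance 2.2361. For 5 points, brute-force pairwise comparison is shown above. For large n, the divide-and-conquer algorithm (sort by x, recurse on halves, check the dividing strip) achieves O(n log n).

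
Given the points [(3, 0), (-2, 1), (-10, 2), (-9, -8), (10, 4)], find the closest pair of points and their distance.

Computing all pairwise distances among 5 points:

d((3, 0), (-2, 1)) = 5.099 <-- minimum
d((3, 0), (-10, 2)) = 13.1529
d((3, 0), (-9, -8)) = 14.4222
d((3, 0), (10, 4)) = 8.0623
d((-2, 1), (-10, 2)) = 8.0623
d((-2, 1), (-9, -8)) = 11.4018
d((-2, 1), (10, 4)) = 12.3693
d((-10, 2), (-9, -8)) = 10.0499
d((-10, 2), (10, 4)) = 20.0998
d((-9, -8), (10, 4)) = 22.4722

Closest pair: (3, 0) and (-2, 1) with distance 5.099

The closest pair is (3, 0) and (-2, 1) with Euclidean distance 5.099. For 5 points, brute-force pairwise comparison is shown above. For large n, the divide-and-conquer algorithm (sort by x, recurse on halves, check the dividing strip) achieves O(n log n).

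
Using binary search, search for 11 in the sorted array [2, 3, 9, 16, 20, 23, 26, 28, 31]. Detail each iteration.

Binary search for 11 in [2, 3, 9, 16, 20, 23, 26, 28, 31]:

lo=0, hi=8, mid=4, arr[mid]=20 -> 20 > 11, search left half
lo=0, hi=3, mid=1, arr[mid]=3 -> 3 < 11, search right half
lo=2, hi=3, mid=2, arr[mid]=9 -> 9 < 11, search right half
lo=3, hi=3, mid=3, arr[mid]=16 -> 16 > 11, search left half
lo=3 > hi=2, target 11 not found

Binary search determines that 11 is not in the array after 4 comparisons. The search space was exhausted without finding the target.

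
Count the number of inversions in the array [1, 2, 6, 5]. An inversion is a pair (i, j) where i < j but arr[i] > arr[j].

Finding inversions in [1, 2, 6, 5]:

(2, 3): arr[2]=6 > arr[3]=5

Total inversions: 1

The array has 1 inversion(s): (2,3). Each pair (i,j) satisfies i < j and arr[i] > arr[j].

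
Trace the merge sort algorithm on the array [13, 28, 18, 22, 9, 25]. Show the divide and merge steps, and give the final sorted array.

Merge sort trace:

Split: [13, 28, 18, 22, 9, 25] -> [13, 28, 18] and [22, 9, 25]
  Split: [13, 28, 18] -> [13] and [28, 18]
    Split: [28, 18] -> [28] and [18]
    Merge: [28] + [18] -> [18, 28]
  Merge: [13] + [18, 28] -> [13, 18, 28]
  Split: [22, 9, 25] -> [22] and [9, 25]
    Split: [9, 25] -> [9] and [25]
    Merge: [9] + [25] -> [9, 25]
  Merge: [22] + [9, 25] -> [9, 22, 25]
Merge: [13, 18, 28] + [9, 22, 25] -> [9, 13, 18, 22, 25, 28]

Final sorted array: [9, 13, 18, 22, 25, 28]

The merge sort proceeds by recursively splitting the array and merging sorted halves.
After all merges, the sorted array is [9, 13, 18, 22, 25, 28].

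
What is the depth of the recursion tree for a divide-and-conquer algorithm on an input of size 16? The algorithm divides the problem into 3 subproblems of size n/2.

For divide and conquer with division factor 2:

Problem sizes at each level:
Level 0: 16
Level 1: 8
Level 2: 4
Level 3: 2
Level 4: 1

The root is level 0 and the size-1 base case is level 4 (the tree spans levels 0 through 4, i.e. 5 levels counting the root), so the depth is the number of divisions: log_2(16) = 4

The recursion tree depth is log_2(16) = 4. At each level, the problem size is divided by 2, so it takes 4 divisions to reduce to a base case of size 1. The algorithm makes 3 recursive calls at each level.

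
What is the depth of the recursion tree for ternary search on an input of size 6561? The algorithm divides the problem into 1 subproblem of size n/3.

For divide and conquer with division factor 3:

Problem sizes at each level:
Level 0: 6561
Level 1: 2187
Level 2: 729
Level 3: 243
Level 4: 81
Level 5: 27
Level 6: 9
Level 7: 3
Level 8: 1

The root is level 0 and the size-1 base case is level 8 (the tree spans levels 0 through 8, i.e. 9 levels counting the root), so the depth is the number of divisions: log_3(6561) = 8

The recursion tree depth is log_3(6561) = 8. At each level, the problem size is divided by 3, so it takes 8 divisions to reduce to a base case of size 1. The algorithm makes 1 recursive call at each level.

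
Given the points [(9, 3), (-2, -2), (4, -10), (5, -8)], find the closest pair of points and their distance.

Computing all pairwise distances among 4 points:

d((9, 3), (-2, -2)) = 12.083
d((9, 3), (4, -10)) = 13.9284
d((9, 3), (5, -8)) = 11.7047
d((-2, -2), (4, -10)) = 10.0
d((-2, -2), (5, -8)) = 9.2195
d((4, -10), (5, -8)) = 2.2361 <-- minimum

Closest pair: (4, -10) and (5, -8) with distance 2.2361

The closest pair is (4, -10) and (5, -8) with Euclidean distance 2.2361. For 4 points, brute-force pairwise comparison is shown above. For large n, the divide-and-conquer algorithm (sort by x, recurse on halves, check the dividing strip) achieves O(n log n).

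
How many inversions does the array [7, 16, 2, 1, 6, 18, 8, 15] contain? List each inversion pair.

Finding inversions in [7, 16, 2, 1, 6, 18, 8, 15]:

(0, 2): arr[0]=7 > arr[2]=2
(0, 3): arr[0]=7 > arr[3]=1
(0, 4): arr[0]=7 > arr[4]=6
(1, 2): arr[1]=16 > arr[2]=2
(1, 3): arr[1]=16 > arr[3]=1
(1, 4): arr[1]=16 > arr[4]=6
(1, 6): arr[1]=16 > arr[6]=8
(1, 7): arr[1]=16 > arr[7]=15
(2, 3): arr[2]=2 > arr[3]=1
(5, 6): arr[5]=18 > arr[6]=8
(5, 7): arr[5]=18 > arr[7]=15

Total inversions: 11

The array has 11 inversion(s): (0,2), (0,3), (0,4), (1,2), (1,3), (1,4), (1,6), (1,7), (2,3), (5,6), (5,7). Each pair (i,j) satisfies i < j and arr[i] > arr[j].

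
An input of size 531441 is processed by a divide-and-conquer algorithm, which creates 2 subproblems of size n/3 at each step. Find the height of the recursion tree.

For divide and conquer with division factor 3:

Problem sizes at each level:
Level 0: 531441
Level 1: 177147
Level 2: 59049
Level 3: 19683
Level 4: 6561
Level 5: 2187
Level 6: 729
Level 7: 243
Level 8: 81
Level 9: 27
Level 10: 9
Level 11: 3
Level 12: 1

The root is level 0 and the size-1 base case is level 12 (the tree spans levels 0 through 12, i.e. 13 levels counting the root), so the depth is the number of divisions: log_3(531441) = 12

The recursion tree depth is log_3(531441) = 12. At each level, the problem size is divided by 3, so it takes 12 divisions to reduce to a base case of size 1. The algorithm makes 2 recursive calls at each level.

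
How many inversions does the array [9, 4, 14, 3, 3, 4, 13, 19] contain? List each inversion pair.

Finding inversions in [9, 4, 14, 3, 3, 4, 13, 19]:

(0, 1): arr[0]=9 > arr[1]=4
(0, 3): arr[0]=9 > arr[3]=3
(0, 4): arr[0]=9 > arr[4]=3
(0, 5): arr[0]=9 > arr[5]=4
(1, 3): arr[1]=4 > arr[3]=3
(1, 4): arr[1]=4 > arr[4]=3
(2, 3): arr[2]=14 > arr[3]=3
(2, 4): arr[2]=14 > arr[4]=3
(2, 5): arr[2]=14 > arr[5]=4
(2, 6): arr[2]=14 > arr[6]=13

Total inversions: 10

The array has 10 inversion(s): (0,1), (0,3), (0,4), (0,5), (1,3), (1,4), (2,3), (2,4), (2,5), (2,6). Each pair (i,j) satisfies i < j and arr[i] > arr[j].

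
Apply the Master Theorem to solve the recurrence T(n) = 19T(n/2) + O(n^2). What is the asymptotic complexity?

Master Theorem for T(n) = 19T(n/2) + O(n^2):

a = 19, b = 2, c = 2
log_b(a) = log_2(19) = 4.2479

Case 1: c = 2 < log_2(19) = 4.2479
T(n) = O(n^(log_2 19))

For T(n) = 19T(n/2) + O(n^2): log_2(19) = 4.2479. This is Case 1 of the Master Theorem (c < log_b(a), work dominated by leaves), giving O(n^(log_2 19)).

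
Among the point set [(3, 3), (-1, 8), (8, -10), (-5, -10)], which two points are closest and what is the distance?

Computing all pairwise distances among 4 points:

d((3, 3), (-1, 8)) = 6.4031 <-- minimum
d((3, 3), (8, -10)) = 13.9284
d((3, 3), (-5, -10)) = 15.2643
d((-1, 8), (8, -10)) = 20.1246
d((-1, 8), (-5, -10)) = 18.4391
d((8, -10), (-5, -10)) = 13.0

Closest pair: (3, 3) and (-1, 8) with distance 6.4031

The closest pair is (3, 3) and (-1, 8) with Euclidean distance 6.4031. For 4 points, brute-force pairwise comparison is shown above. For large n, the divide-and-conquer algorithm (sort by x, recurse on halves, check the dividing strip) achieves O(n log n).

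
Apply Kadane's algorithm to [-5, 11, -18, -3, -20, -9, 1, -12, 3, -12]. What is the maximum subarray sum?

Using Kadane's algorithm on [-5, 11, -18, -3, -20, -9, 1, -12, 3, -12]:

Scanning through the array:
Position 1 (value 11): max_ending_here = 11, max_so_far = 11
Position 2 (value -18): max_ending_here = -7, max_so_far = 11
Position 3 (value -3): max_ending_here = -3, max_so_far = 11
Position 4 (value -20): max_ending_here = -20, max_so_far = 11
Position 5 (value -9): max_ending_here = -9, max_so_far = 11
Position 6 (value 1): max_ending_here = 1, max_so_far = 11
Position 7 (value -12): max_ending_here = -11, max_so_far = 11
Position 8 (value 3): max_ending_here = 3, max_so_far = 11
Position 9 (value -12): max_ending_here = -9, max_so_far = 11

Maximum subarray: [11]
Maximum sum: 11

The maximum subarray is [11] with sum 11. This subarray runs from index 1 to index 1.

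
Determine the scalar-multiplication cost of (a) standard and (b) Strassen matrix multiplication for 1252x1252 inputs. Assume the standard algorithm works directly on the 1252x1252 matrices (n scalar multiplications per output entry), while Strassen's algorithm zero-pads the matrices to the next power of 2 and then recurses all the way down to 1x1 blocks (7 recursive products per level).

Matrix multiplication for 1252x1252 matrices:

Strassen's algorithm requires power-of-2 dimensions. Pad 1252x1252 to 2048x2048 (next power of 2).

Standard algorithm: 1252^3 = 1962515008 multiplications
Strassen's algorithm: 7^(log2(2048)) = 7^11 = 1977326743 multiplications
Difference: 1962515008 - 1977326743 = -14811735 (Strassen uses MORE here due to padding overhead — for small or just-over-power-of-2 n, padding can outweigh the per-level savings)

Standard: 1962515008 multiplications (1252^3). Strassen: 1977326743 multiplications (7^11, after padding to 2048x2048). Strassen reduces 8 recursive multiplications to 7 at each level.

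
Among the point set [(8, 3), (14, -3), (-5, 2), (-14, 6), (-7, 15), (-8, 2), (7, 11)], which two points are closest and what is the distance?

Computing all pairwise distances among 7 points:

d((8, 3), (14, -3)) = 8.4853
d((8, 3), (-5, 2)) = 13.0384
d((8, 3), (-14, 6)) = 22.2036
d((8, 3), (-7, 15)) = 19.2094
d((8, 3), (-8, 2)) = 16.0312
d((8, 3), (7, 11)) = 8.0623
d((14, -3), (-5, 2)) = 19.6469
d((14, -3), (-14, 6)) = 29.4109
d((14, -3), (-7, 15)) = 27.6586
d((14, -3), (-8, 2)) = 22.561
d((14, -3), (7, 11)) = 15.6525
d((-5, 2), (-14, 6)) = 9.8489
d((-5, 2), (-7, 15)) = 13.1529
d((-5, 2), (-8, 2)) = 3.0 <-- minimum
d((-5, 2), (7, 11)) = 15.0
d((-14, 6), (-7, 15)) = 11.4018
d((-14, 6), (-8, 2)) = 7.2111
d((-14, 6), (7, 11)) = 21.587
d((-7, 15), (-8, 2)) = 13.0384
d((-7, 15), (7, 11)) = 14.5602
d((-8, 2), (7, 11)) = 17.4929

Closest pair: (-5, 2) and (-8, 2) with distance 3.0

The closest pair is (-5, 2) and (-8, 2) with Euclidean distance 3.0. For 7 points, brute-force pairwise comparison is shown above. For large n, the divide-and-conquer algorithm (sort by x, recurse on halves, check the dividing strip) achieves O(n log n).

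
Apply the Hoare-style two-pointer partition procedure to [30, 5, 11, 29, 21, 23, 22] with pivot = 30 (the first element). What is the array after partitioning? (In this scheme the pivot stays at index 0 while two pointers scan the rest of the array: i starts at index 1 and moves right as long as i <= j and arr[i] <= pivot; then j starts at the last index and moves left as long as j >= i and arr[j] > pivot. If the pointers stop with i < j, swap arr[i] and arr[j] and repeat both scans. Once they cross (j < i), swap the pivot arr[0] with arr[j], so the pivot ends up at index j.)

Hoare-style two-pointer partition with pivot = 30:

Initial array: [30, 5, 11, 29, 21, 23, 22]

Pointers start at i = 1, j = 6.
i ends at 7, j ends at 6: the pointers have crossed (j < i), so scanning stops.

Swap pivot arr[0] with arr[6] to place pivot at position 6: [22, 5, 11, 29, 21, 23, 30]
Pivot position: 6

After partitioning with pivot 30, the array becomes [22, 5, 11, 29, 21, 23, 30]. The pivot is placed at index 6. All elements to the left of the pivot are <= 30, and all elements to the right are > 30.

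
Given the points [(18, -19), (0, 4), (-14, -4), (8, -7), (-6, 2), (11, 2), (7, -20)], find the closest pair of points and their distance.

Computing all pairwise distances among 7 points:

d((18, -19), (0, 4)) = 29.2062
d((18, -19), (-14, -4)) = 35.3412
d((18, -19), (8, -7)) = 15.6205
d((18, -19), (-6, 2)) = 31.8904
d((18, -19), (11, 2)) = 22.1359
d((18, -19), (7, -20)) = 11.0454
d((0, 4), (-14, -4)) = 16.1245
d((0, 4), (8, -7)) = 13.6015
d((0, 4), (-6, 2)) = 6.3246 <-- minimum
d((0, 4), (11, 2)) = 11.1803
d((0, 4), (7, -20)) = 25.0
d((-14, -4), (8, -7)) = 22.2036
d((-14, -4), (-6, 2)) = 10.0
d((-14, -4), (11, 2)) = 25.7099
d((-14, -4), (7, -20)) = 26.4008
d((8, -7), (-6, 2)) = 16.6433
d((8, -7), (11, 2)) = 9.4868
d((8, -7), (7, -20)) = 13.0384
d((-6, 2), (11, 2)) = 17.0
d((-6, 2), (7, -20)) = 25.5539
d((11, 2), (7, -20)) = 22.3607

Closest pair: (0, 4) and (-6, 2) with distance 6.3246

The closest pair is (0, 4) and (-6, 2) with Euclidean distance 6.3246. For 7 points, brute-force pairwise comparison is shown above. For large n, the divide-and-conquer algorithm (sort by x, recurse on halves, check the dividing strip) achieves O(n log n).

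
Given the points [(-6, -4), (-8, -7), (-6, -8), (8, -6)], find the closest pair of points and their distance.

Computing all pairwise distances among 4 points:

d((-6, -4), (-8, -7)) = 3.6056
d((-6, -4), (-6, -8)) = 4.0
d((-6, -4), (8, -6)) = 14.1421
d((-8, -7), (-6, -8)) = 2.2361 <-- minimum
d((-8, -7), (8, -6)) = 16.0312
d((-6, -8), (8, -6)) = 14.1421

Closest pair: (-8, -7) and (-6, -8) with distance 2.2361

The closest pair is (-8, -7) and (-6, -8) with Euclidean distance 2.2361. For 4 points, brute-force pairwise comparison is shown above. For large n, the divide-and-conquer algorithm (sort by x, recurse on halves, check the dividing strip) achieves O(n log n).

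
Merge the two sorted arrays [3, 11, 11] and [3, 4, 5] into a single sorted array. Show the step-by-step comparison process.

Merging process:

Compare 3 vs 3: take 3 from left. Merged: [3]
Compare 11 vs 3: take 3 from right. Merged: [3, 3]
Compare 11 vs 4: take 4 from right. Merged: [3, 3, 4]
Compare 11 vs 5: take 5 from right. Merged: [3, 3, 4, 5]
Append remaining from left: [11, 11]. Merged: [3, 3, 4, 5, 11, 11]

Final merged array: [3, 3, 4, 5, 11, 11]
Total comparisons: 4

The merged array is [3, 3, 4, 5, 11, 11], requiring 4 comparisons. The merge step runs in O(n) time where n is the total number of elements.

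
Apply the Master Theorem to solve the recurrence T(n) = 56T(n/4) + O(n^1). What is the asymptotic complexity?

Master Theorem for T(n) = 56T(n/4) + O(n^1):

a = 56, b = 4, c = 1
log_b(a) = log_4(56) = 2.9037

Case 1: c = 1 < log_4(56) = 2.9037
T(n) = O(n^(log_4 56))

For T(n) = 56T(n/4) + O(n^1): log_4(56) = 2.9037. This is Case 1 of the Master Theorem (c < log_b(a), work dominated by leaves), giving O(n^(log_4 56)).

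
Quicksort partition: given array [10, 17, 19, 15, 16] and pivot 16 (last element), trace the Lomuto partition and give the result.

Lomuto partition with pivot = 16:

Initial array: [10, 17, 19, 15, 16]

arr[0]=10 <= 16: swap with position 0, array becomes [10, 17, 19, 15, 16]
arr[1]=17 > 16: no swap
arr[2]=19 > 16: no swap
arr[3]=15 <= 16: swap with position 1, array becomes [10, 15, 19, 17, 16]

Place pivot at position 2: [10, 15, 16, 17, 19]
Pivot position: 2

After partitioning with pivot 16, the array becomes [10, 15, 16, 17, 19]. The pivot is placed at index 2. All elements to the left of the pivot are <= 16, and all elements to the right are > 16.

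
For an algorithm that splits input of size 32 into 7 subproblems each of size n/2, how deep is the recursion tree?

For divide and conquer with division factor 2:

Problem sizes at each level:
Level 0: 32
Level 1: 16
Level 2: 8
Level 3: 4
Level 4: 2
Level 5: 1

The root is level 0 and the size-1 base case is level 5 (the tree spans levels 0 through 5, i.e. 6 levels counting the root), so the depth is the number of divisions: log_2(32) = 5

The recursion tree depth is log_2(32) = 5. At each level, the problem size is divided by 2, so it takes 5 divisions to reduce to a base case of size 1. The algorithm makes 7 recursive calls at each level.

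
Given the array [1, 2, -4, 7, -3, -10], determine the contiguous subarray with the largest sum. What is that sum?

Using Kadane's algorithm on [1, 2, -4, 7, -3, -10]:

Scanning through the array:
Position 1 (value 2): max_ending_here = 3, max_so_far = 3
Position 2 (value -4): max_ending_here = -1, max_so_far = 3
Position 3 (value 7): max_ending_here = 7, max_so_far = 7
Position 4 (value -3): max_ending_here = 4, max_so_far = 7
Position 5 (value -10): max_ending_here = -6, max_so_far = 7

Maximum subarray: [7]
Maximum sum: 7

The maximum subarray is [7] with sum 7. This subarray runs from index 3 to index 3.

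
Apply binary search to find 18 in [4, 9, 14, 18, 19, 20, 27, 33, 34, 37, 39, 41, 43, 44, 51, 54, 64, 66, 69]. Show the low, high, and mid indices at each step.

Binary search for 18 in [4, 9, 14, 18, 19, 20, 27, 33, 34, 37, 39, 41, 43, 44, 51, 54, 64, 66, 69]:

lo=0, hi=18, mid=9, arr[mid]=37 -> 37 > 18, search left half
lo=0, hi=8, mid=4, arr[mid]=19 -> 19 > 18, search left half
lo=0, hi=3, mid=1, arr[mid]=9 -> 9 < 18, search right half
lo=2, hi=3, mid=2, arr[mid]=14 -> 14 < 18, search right half
lo=3, hi=3, mid=3, arr[mid]=18 -> Found target at index 3!

Binary search finds 18 at index 3 after 5 comparisons. The search repeatedly halves the search space by comparing with the middle element.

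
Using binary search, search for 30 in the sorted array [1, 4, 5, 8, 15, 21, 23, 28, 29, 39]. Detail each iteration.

Binary search for 30 in [1, 4, 5, 8, 15, 21, 23, 28, 29, 39]:

lo=0, hi=9, mid=4, arr[mid]=15 -> 15 < 30, search right half
lo=5, hi=9, mid=7, arr[mid]=28 -> 28 < 30, search right half
lo=8, hi=9, mid=8, arr[mid]=29 -> 29 < 30, search right half
lo=9, hi=9, mid=9, arr[mid]=39 -> 39 > 30, search left half
lo=9 > hi=8, target 30 not found

Binary search determines that 30 is not in the array after 4 comparisons. The search space was exhausted without finding the target.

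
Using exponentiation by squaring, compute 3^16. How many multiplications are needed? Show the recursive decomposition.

Computing 3^16 by squaring (build up from 3^1; each line after the first costs one multiplication):

3^1 = 3
3^2 = (3^1)^2 = 3^2 = 9
3^4 = (3^2)^2 = 9^2 = 81
3^8 = (3^4)^2 = 81^2 = 6561
3^16 = (3^8)^2 = 6561^2 = 43046721

Result: 43046721
Multiplications needed: 4 (4 lines after 3^1)

3^16 = 43046721. Using exponentiation by squaring, this requires 4 multiplications. The key idea: if the exponent is even, square the half-power; if odd, multiply by the base once.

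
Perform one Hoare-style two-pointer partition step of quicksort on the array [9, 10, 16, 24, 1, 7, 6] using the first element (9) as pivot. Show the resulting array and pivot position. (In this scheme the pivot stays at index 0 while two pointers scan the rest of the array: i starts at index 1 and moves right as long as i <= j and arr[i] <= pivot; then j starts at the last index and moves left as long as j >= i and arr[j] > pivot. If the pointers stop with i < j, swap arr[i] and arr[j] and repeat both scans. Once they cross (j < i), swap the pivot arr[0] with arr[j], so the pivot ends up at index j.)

Hoare-style two-pointer partition with pivot = 9:

Initial array: [9, 10, 16, 24, 1, 7, 6]

Pointers start at i = 1, j = 6.
i stops at index 1 (arr[1]=10 > 9), j stops at index 6 (arr[6]=6 <= 9): swap arr[1] and arr[6], array becomes [9, 6, 16, 24, 1, 7, 10]
i stops at index 2 (arr[2]=16 > 9), j stops at index 5 (arr[5]=7 <= 9): swap arr[2] and arr[5], array becomes [9, 6, 7, 24, 1, 16, 10]
i stops at index 3 (arr[3]=24 > 9), j stops at index 4 (arr[4]=1 <= 9): swap arr[3] and arr[4], array becomes [9, 6, 7, 1, 24, 16, 10]
i ends at 4, j ends at 3: the pointers have crossed (j < i), so scanning stops.

Swap pivot arr[0] with arr[3] to place pivot at position 3: [1, 6, 7, 9, 24, 16, 10]
Pivot position: 3

After partitioning with pivot 9, the array becomes [1, 6, 7, 9, 24, 16, 10]. The pivot is placed at index 3. All elements to the left of the pivot are <= 9, and all elements to the right are > 9.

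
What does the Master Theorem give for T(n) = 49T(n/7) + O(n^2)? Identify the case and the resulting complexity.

Master Theorem for T(n) = 49T(n/7) + O(n^2):

a = 49, b = 7, c = 2
log_b(a) = log_7(49) = 2.0000

Case 2: c = 2 = log_7(49) = 2.0000
T(n) = O(n^2 log n) = O(n^2 log n)

For T(n) = 49T(n/7) + O(n^2): log_7(49) = 2.0000. This is Case 2 of the Master Theorem (c = log_b(a), equal work at all levels), giving O(n^2 log n).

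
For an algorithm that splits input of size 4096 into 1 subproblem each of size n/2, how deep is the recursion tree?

For divide and conquer with division factor 2:

Problem sizes at each level:
Level 0: 4096
Level 1: 2048
Level 2: 1024
Level 3: 512
Level 4: 256
Level 5: 128
Level 6: 64
Level 7: 32
Level 8: 16
Level 9: 8
Level 10: 4
Level 11: 2
Level 12: 1

The root is level 0 and the size-1 base case is level 12 (the tree spans levels 0 through 12, i.e. 13 levels counting the root), so the depth is the number of divisions: log_2(4096) = 12

The recursion tree depth is log_2(4096) = 12. At each level, the problem size is divided by 2, so it takes 12 divisions to reduce to a base case of size 1. The algorithm makes 1 recursive call at each level.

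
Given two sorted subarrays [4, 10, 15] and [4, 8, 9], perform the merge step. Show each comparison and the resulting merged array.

Merging process:

Compare 4 vs 4: take 4 from left. Merged: [4]
Compare 10 vs 4: take 4 from right. Merged: [4, 4]
Compare 10 vs 8: take 8 from right. Merged: [4, 4, 8]
Compare 10 vs 9: take 9 from right. Merged: [4, 4, 8, 9]
Append remaining from left: [10, 15]. Merged: [4, 4, 8, 9, 10, 15]

Final merged array: [4, 4, 8, 9, 10, 15]
Total comparisons: 4

The merged array is [4, 4, 8, 9, 10, 15], requiring 4 comparisons. The merge step runs in O(n) time where n is the total number of elements.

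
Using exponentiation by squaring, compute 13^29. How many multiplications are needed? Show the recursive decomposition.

Computing 13^29 by squaring (build up from 13^1; each line after the first costs one multiplication):

13^1 = 13
13^2 = (13^1)^2 = 13^2 = 169
13^3 = 13 * 13^2 = 13 * 169 = 2197
13^6 = (13^3)^2 = 2197^2 = 4826809
13^7 = 13 * 13^6 = 13 * 4826809 = 62748517
13^14 = (13^7)^2 = 62748517^2 = 3937376385699289
13^28 = (13^14)^2 = 3937376385699289^2 = 15502932802662396215269535105521
13^29 = 13 * 13^28 = 13 * 15502932802662396215269535105521 = 201538126434611150798503956371773

Result: 201538126434611150798503956371773
Multiplications needed: 7 (7 lines after 13^1)

13^29 = 201538126434611150798503956371773. Using exponentiation by squaring, this requires 7 multiplications. The key idea: if the exponent is even, square the half-power; if odd, multiply by the base once.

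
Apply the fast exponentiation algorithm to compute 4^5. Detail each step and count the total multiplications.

Computing 4^5 by squaring (build up from 4^1; each line after the first costs one multiplication):

4^1 = 4
4^2 = (4^1)^2 = 4^2 = 16
4^4 = (4^2)^2 = 16^2 = 256
4^5 = 4 * 4^4 = 4 * 256 = 1024

Result: 1024
Multiplications needed: 3 (3 lines after 4^1)

4^5 = 1024. Using exponentiation by squaring, this requires 3 multiplications. The key idea: if the exponent is even, square the half-power; if odd, multiply by the base once.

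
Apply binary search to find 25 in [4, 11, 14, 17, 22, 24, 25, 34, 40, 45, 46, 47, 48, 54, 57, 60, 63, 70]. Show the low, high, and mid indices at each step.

Binary search for 25 in [4, 11, 14, 17, 22, 24, 25, 34, 40, 45, 46, 47, 48, 54, 57, 60, 63, 70]:

lo=0, hi=17, mid=8, arr[mid]=40 -> 40 > 25, search left half
lo=0, hi=7, mid=3, arr[mid]=17 -> 17 < 25, search right half
lo=4, hi=7, mid=5, arr[mid]=24 -> 24 < 25, search right half
lo=6, hi=7, mid=6, arr[mid]=25 -> Found target at index 6!

Binary search finds 25 at index 6 after 4 comparisons. The search repeatedly halves the search space by comparing with the middle element.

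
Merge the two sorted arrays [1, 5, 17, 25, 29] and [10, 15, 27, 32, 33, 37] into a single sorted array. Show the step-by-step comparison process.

Merging process:

Compare 1 vs 10: take 1 from left. Merged: [1]
Compare 5 vs 10: take 5 from left. Merged: [1, 5]
Compare 17 vs 10: take 10 from right. Merged: [1, 5, 10]
Compare 17 vs 15: take 15 from right. Merged: [1, 5, 10, 15]
Compare 17 vs 27: take 17 from left. Merged: [1, 5, 10, 15, 17]
Compare 25 vs 27: take 25 from left. Merged: [1, 5, 10, 15, 17, 25]
Compare 29 vs 27: take 27 from right. Merged: [1, 5, 10, 15, 17, 25, 27]
Compare 29 vs 32: take 29 from left. Merged: [1, 5, 10, 15, 17, 25, 27, 29]
Append remaining from right: [32, 33, 37]. Merged: [1, 5, 10, 15, 17, 25, 27, 29, 32, 33, 37]

Final merged array: [1, 5, 10, 15, 17, 25, 27, 29, 32, 33, 37]
Total comparisons: 8

The merged array is [1, 5, 10, 15, 17, 25, 27, 29, 32, 33, 37], requiring 8 comparisons. The merge step runs in O(n) time where n is the total number of elements.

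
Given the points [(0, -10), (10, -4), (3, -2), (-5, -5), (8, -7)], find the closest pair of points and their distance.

Computing all pairwise distances among 5 points:

d((0, -10), (10, -4)) = 11.6619
d((0, -10), (3, -2)) = 8.544
d((0, -10), (-5, -5)) = 7.0711
d((0, -10), (8, -7)) = 8.544
d((10, -4), (3, -2)) = 7.2801
d((10, -4), (-5, -5)) = 15.0333
d((10, -4), (8, -7)) = 3.6056 <-- minimum
d((3, -2), (-5, -5)) = 8.544
d((3, -2), (8, -7)) = 7.0711
d((-5, -5), (8, -7)) = 13.1529

Closest pair: (10, -4) and (8, -7) with distance 3.6056

The closest pair is (10, -4) and (8, -7) with Euclidean distance 3.6056. For 5 points, brute-force pairwise comparison is shown above. For large n, the divide-and-conquer algorithm (sort by x, recurse on halves, check the dividing strip) achieves O(n log n).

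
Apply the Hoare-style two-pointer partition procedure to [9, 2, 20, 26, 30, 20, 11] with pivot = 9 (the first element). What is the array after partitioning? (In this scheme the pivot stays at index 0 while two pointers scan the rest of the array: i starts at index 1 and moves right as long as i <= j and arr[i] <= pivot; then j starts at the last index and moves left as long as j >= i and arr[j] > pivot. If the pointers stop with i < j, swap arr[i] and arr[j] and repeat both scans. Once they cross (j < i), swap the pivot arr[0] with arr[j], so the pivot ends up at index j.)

Hoare-style two-pointer partition with pivot = 9:

Initial array: [9, 2, 20, 26, 30, 20, 11]

Pointers start at i = 1, j = 6.
i ends at 2, j ends at 1: the pointers have crossed (j < i), so scanning stops.

Swap pivot arr[0] with arr[1] to place pivot at position 1: [2, 9, 20, 26, 30, 20, 11]
Pivot position: 1

After partitioning with pivot 9, the array becomes [2, 9, 20, 26, 30, 20, 11]. The pivot is placed at index 1. All elements to the left of the pivot are <= 9, and all elements to the right are > 9.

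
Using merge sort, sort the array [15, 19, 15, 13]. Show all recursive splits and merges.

Merge sort trace:

Split: [15, 19, 15, 13] -> [15, 19] and [15, 13]
  Split: [15, 19] -> [15] and [19]
  Merge: [15] + [19] -> [15, 19]
  Split: [15, 13] -> [15] and [13]
  Merge: [15] + [13] -> [13, 15]
Merge: [15, 19] + [13, 15] -> [13, 15, 15, 19]

Final sorted array: [13, 15, 15, 19]

The merge sort proceeds by recursively splitting the array and merging sorted halves.
After all merges, the sorted array is [13, 15, 15, 19].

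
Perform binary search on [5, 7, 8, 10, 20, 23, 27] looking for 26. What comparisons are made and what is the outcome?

Binary search for 26 in [5, 7, 8, 10, 20, 23, 27]:

lo=0, hi=6, mid=3, arr[mid]=10 -> 10 < 26, search right half
lo=4, hi=6, mid=5, arr[mid]=23 -> 23 < 26, search right half
lo=6, hi=6, mid=6, arr[mid]=27 -> 27 > 26, search left half
lo=6 > hi=5, target 26 not found

Binary search determines that 26 is not in the array after 3 comparisons. The search space was exhausted without finding the target.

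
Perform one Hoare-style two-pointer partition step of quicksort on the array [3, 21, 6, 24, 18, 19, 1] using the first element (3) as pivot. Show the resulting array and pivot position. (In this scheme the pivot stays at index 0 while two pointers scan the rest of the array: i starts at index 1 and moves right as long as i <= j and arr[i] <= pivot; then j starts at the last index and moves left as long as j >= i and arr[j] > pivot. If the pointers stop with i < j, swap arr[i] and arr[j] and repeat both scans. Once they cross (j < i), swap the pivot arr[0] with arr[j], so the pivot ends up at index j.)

Hoare-style two-pointer partition with pivot = 3:

Initial array: [3, 21, 6, 24, 18, 19, 1]

Pointers start at i = 1, j = 6.
i stops at index 1 (arr[1]=21 > 3), j stops at index 6 (arr[6]=1 <= 3): swap arr[1] and arr[6], array becomes [3, 1, 6, 24, 18, 19, 21]
i ends at 2, j ends at 1: the pointers have crossed (j < i), so scanning stops.

Swap pivot arr[0] with arr[1] to place pivot at position 1: [1, 3, 6, 24, 18, 19, 21]
Pivot position: 1

After partitioning with pivot 3, the array becomes [1, 3, 6, 24, 18, 19, 21]. The pivot is placed at index 1. All elements to the left of the pivot are <= 3, and all elements to the right are > 3.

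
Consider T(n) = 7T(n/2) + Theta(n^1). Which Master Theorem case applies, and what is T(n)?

Master Theorem for T(n) = 7T(n/2) + O(n^1):

a = 7, b = 2, c = 1
log_b(a) = log_2(7) = 2.8074

Case 1: c = 1 < log_2(7) = 2.8074
T(n) = O(n^(log_2 7))

For T(n) = 7T(n/2) + O(n^1): log_2(7) = 2.8074. This is Case 1 of the Master Theorem (c < log_b(a), work dominated by leaves), giving O(n^(log_2 7)).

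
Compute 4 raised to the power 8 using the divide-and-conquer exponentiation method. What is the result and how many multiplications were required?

Computing 4^8 by squaring (build up from 4^1; each line after the first costs one multiplication):

4^1 = 4
4^2 = (4^1)^2 = 4^2 = 16
4^4 = (4^2)^2 = 16^2 = 256
4^8 = (4^4)^2 = 256^2 = 65536

Result: 65536
Multiplications needed: 3 (3 lines after 4^1)

4^8 = 65536. Using exponentiation by squaring, this requires 3 multiplications. The key idea: if the exponent is even, square the half-power; if odd, multiply by the base once.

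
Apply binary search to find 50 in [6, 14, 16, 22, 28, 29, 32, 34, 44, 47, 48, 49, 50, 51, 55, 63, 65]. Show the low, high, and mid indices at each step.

Binary search for 50 in [6, 14, 16, 22, 28, 29, 32, 34, 44, 47, 48, 49, 50, 51, 55, 63, 65]:

lo=0, hi=16, mid=8, arr[mid]=44 -> 44 < 50, search right half
lo=9, hi=16, mid=12, arr[mid]=50 -> Found target at index 12!

Binary search finds 50 at index 12 after 2 comparisons. The search repeatedly halves the search space by comparing with the middle element.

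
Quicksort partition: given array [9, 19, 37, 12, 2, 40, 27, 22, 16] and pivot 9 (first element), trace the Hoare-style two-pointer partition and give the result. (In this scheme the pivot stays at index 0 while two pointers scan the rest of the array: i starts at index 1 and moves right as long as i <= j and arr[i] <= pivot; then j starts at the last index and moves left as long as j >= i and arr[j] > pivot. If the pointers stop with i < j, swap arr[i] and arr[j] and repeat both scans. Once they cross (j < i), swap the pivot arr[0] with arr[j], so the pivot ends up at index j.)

Hoare-style two-pointer partition with pivot = 9:

Initial array: [9, 19, 37, 12, 2, 40, 27, 22, 16]

Pointers start at i = 1, j = 8.
i stops at index 1 (arr[1]=19 > 9), j stops at index 4 (arr[4]=2 <= 9): swap arr[1] and arr[4], array becomes [9, 2, 37, 12, 19, 40, 27, 22, 16]
i ends at 2, j ends at 1: the pointers have crossed (j < i), so scanning stops.

Swap pivot arr[0] with arr[1] to place pivot at position 1: [2, 9, 37, 12, 19, 40, 27, 22, 16]
Pivot position: 1

After partitioning with pivot 9, the array becomes [2, 9, 37, 12, 19, 40, 27, 22, 16]. The pivot is placed at index 1. All elements to the left of the pivot are <= 9, and all elements to the right are > 9.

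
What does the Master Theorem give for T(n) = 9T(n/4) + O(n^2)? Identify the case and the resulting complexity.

Master Theorem for T(n) = 9T(n/4) + O(n^2):

a = 9, b = 4, c = 2
log_b(a) = log_4(9) = 1.5850

Case 3: c = 2 > log_4(9) = 1.5850
T(n) = O(n^2) = O(n^2)

For T(n) = 9T(n/4) + O(n^2): log_4(9) = 1.5850. This is Case 3 of the Master Theorem (c > log_b(a), work dominated by root), giving O(n^2).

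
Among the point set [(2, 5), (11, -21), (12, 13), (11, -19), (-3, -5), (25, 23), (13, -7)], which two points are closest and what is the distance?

Computing all pairwise distances among 7 points:

d((2, 5), (11, -21)) = 27.5136
d((2, 5), (12, 13)) = 12.8062
d((2, 5), (11, -19)) = 25.632
d((2, 5), (-3, -5)) = 11.1803
d((2, 5), (25, 23)) = 29.2062
d((2, 5), (13, -7)) = 16.2788
d((11, -21), (12, 13)) = 34.0147
d((11, -21), (11, -19)) = 2.0 <-- minimum
d((11, -21), (-3, -5)) = 21.2603
d((11, -21), (25, 23)) = 46.1736
d((11, -21), (13, -7)) = 14.1421
d((12, 13), (11, -19)) = 32.0156
d((12, 13), (-3, -5)) = 23.4307
d((12, 13), (25, 23)) = 16.4012
d((12, 13), (13, -7)) = 20.025
d((11, -19), (-3, -5)) = 19.799
d((11, -19), (25, 23)) = 44.2719
d((11, -19), (13, -7)) = 12.1655
d((-3, -5), (25, 23)) = 39.598
d((-3, -5), (13, -7)) = 16.1245
d((25, 23), (13, -7)) = 32.311

Closest pair: (11, -21) and (11, -19) with distance 2.0

The closest pair is (11, -21) and (11, -19) with Euclidean distance 2.0. For 7 points, brute-force pairwise comparison is shown above. For large n, the divide-and-conquer algorithm (sort by x, recurse on halves, check the dividing strip) achieves O(n log n).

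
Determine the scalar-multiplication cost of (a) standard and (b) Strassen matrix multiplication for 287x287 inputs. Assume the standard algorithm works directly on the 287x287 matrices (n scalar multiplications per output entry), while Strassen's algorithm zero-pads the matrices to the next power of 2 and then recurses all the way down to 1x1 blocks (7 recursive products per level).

Matrix multiplication for 287x287 matrices:

Strassen's algorithm requires power-of-2 dimensions. Pad 287x287 to 512x512 (next power of 2).

Standard algorithm: 287^3 = 23639903 multiplications
Strassen's algorithm: 7^(log2(512)) = 7^9 = 40353607 multiplications
Difference: 23639903 - 40353607 = -16713704 (Strassen uses MORE here due to padding overhead — for small or just-over-power-of-2 n, padding can outweigh the per-level savings)

Standard: 23639903 multiplications (287^3). Strassen: 40353607 multiplications (7^9, after padding to 512x512). Strassen reduces 8 recursive multiplications to 7 at each level.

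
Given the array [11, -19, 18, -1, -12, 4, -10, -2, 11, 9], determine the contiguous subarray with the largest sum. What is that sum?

Using Kadane's algorithm on [11, -19, 18, -1, -12, 4, -10, -2, 11, 9]:

Scanning through the array:
Position 1 (value -19): max_ending_here = -8, max_so_far = 11
Position 2 (value 18): max_ending_here = 18, max_so_far = 18
Position 3 (value -1): max_ending_here = 17, max_so_far = 18
Position 4 (value -12): max_ending_here = 5, max_so_far = 18
Position 5 (value 4): max_ending_here = 9, max_so_far = 18
Position 6 (value -10): max_ending_here = -1, max_so_far = 18
Position 7 (value -2): max_ending_here = -2, max_so_far = 18
Position 8 (value 11): max_ending_here = 11, max_so_far = 18
Position 9 (value 9): max_ending_here = 20, max_so_far = 20

Maximum subarray: [11, 9]
Maximum sum: 20

The maximum subarray is [11, 9] with sum 20. This subarray runs from index 8 to index 9.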